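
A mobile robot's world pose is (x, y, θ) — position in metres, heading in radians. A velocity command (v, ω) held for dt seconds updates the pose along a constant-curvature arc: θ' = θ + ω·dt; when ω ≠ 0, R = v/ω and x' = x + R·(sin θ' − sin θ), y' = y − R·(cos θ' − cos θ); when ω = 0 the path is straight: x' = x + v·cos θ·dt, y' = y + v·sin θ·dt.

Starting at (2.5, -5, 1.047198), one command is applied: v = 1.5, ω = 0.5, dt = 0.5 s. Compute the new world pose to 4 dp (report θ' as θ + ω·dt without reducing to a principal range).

θ' = 1.0472 + 0.5·0.5 = 1.2972
R = v/ω = 1.5/0.5 = 3.0000
x' = 2.5 + 3.0000·(sin 1.2972 − sin 1.0472) = 2.7903
y' = -5 − 3.0000·(cos 1.2972 − cos 1.0472) = -4.3106

(2.7903, -4.3106, 1.2972)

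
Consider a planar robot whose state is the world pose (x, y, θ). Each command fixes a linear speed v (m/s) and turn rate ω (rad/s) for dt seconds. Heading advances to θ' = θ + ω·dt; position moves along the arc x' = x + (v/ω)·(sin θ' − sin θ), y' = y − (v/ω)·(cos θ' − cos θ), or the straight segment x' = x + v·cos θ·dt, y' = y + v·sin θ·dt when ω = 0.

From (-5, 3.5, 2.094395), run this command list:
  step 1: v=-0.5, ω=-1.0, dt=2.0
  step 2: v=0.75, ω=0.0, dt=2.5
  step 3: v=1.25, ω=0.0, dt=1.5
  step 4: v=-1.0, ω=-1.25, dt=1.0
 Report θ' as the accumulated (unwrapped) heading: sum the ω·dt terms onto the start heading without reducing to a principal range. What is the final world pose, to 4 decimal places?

(-2.4600, 3.5794, -1.1556)

step 1: θ'=0.0944 (R=0.5000) → pose (-5.3859, 2.7522, 0.0944)
step 2: θ'=0.0944 (straight) → pose (-3.5192, 2.9290, 0.0944)
step 3: θ'=0.0944 (straight) → pose (-1.6526, 3.1057, 0.0944)
step 4: θ'=-1.1556 (R=0.8000) → pose (-2.4600, 3.5794, -1.1556)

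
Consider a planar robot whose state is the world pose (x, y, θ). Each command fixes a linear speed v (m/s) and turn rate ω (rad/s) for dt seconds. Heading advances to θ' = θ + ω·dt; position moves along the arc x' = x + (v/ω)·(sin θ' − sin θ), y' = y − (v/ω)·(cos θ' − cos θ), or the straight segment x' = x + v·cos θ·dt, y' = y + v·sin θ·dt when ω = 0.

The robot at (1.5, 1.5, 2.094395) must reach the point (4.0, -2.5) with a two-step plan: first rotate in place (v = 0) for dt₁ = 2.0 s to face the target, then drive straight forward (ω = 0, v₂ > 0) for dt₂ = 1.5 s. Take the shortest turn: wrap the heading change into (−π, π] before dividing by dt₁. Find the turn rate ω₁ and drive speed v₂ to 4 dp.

heading to target = atan2(-2.5−1.5, 4−1.5) = -1.0122
Δθ = wrap(-1.0122 − 2.0944) = -3.1066; ω₁ = Δθ/dt₁ = -1.5533
distance = √((4−1.5)² + (-2.5−1.5)²) = 4.7170; v₂ = distance/dt₂ = 3.1447

ω₁ = -1.5533, v₂ = 3.1447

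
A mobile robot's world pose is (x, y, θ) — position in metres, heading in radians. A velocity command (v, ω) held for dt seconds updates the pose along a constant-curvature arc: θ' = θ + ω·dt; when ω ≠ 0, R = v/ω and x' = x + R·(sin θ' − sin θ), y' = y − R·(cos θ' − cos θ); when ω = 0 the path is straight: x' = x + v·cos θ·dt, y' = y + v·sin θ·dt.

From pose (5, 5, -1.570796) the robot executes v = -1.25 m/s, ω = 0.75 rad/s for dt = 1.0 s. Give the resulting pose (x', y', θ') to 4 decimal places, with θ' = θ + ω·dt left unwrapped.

θ' = -1.5708 + 0.75·1.0 = -0.8208
R = v/ω = -1.25/0.75 = -1.6667
x' = 5 + -1.6667·(sin -0.8208 − sin -1.5708) = 4.5528
y' = 5 − -1.6667·(cos -0.8208 − cos -1.5708) = 6.1361

(4.5528, 6.1361, -0.8208)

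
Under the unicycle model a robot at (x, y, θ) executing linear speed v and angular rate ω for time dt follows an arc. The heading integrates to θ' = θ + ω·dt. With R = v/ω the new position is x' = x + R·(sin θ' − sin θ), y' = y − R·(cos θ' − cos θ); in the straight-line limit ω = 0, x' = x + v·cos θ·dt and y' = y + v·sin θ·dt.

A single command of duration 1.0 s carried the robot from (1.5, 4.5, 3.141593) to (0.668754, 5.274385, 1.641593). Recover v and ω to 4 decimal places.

v = 1.2500, ω = -1.5000

Δθ = 1.641593 − 3.141593 = -1.500000
ω = Δθ/dt = -1.500000/1.0 = -1.5000
R = Δx/(sin θ' − sin θ) = -0.8333
v = R·ω = -0.8333·-1.5000 = 1.2500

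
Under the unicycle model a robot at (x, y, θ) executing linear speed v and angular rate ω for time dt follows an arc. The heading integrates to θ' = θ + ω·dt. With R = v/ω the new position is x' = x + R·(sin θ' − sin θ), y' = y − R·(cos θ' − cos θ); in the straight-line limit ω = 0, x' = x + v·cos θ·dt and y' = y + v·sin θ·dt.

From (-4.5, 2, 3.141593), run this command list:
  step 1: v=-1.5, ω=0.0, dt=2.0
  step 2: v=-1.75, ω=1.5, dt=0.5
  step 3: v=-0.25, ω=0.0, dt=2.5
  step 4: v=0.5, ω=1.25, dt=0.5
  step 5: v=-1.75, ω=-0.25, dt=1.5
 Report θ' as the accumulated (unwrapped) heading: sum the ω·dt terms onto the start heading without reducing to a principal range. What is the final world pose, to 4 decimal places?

step 1: θ'=3.1416 (straight) → pose (-1.5000, 2.0000, 3.1416)
step 2: θ'=3.8916 (R=-1.1667) → pose (-0.7048, 2.3130, 3.8916)
step 3: θ'=3.8916 (straight) → pose (-0.2474, 2.7391, 3.8916)
step 4: θ'=4.5166 (R=0.4000) → pose (-0.3672, 2.5242, 4.5166)
step 5: θ'=4.1416 (R=7.0000) → pose (0.6088, 4.9445, 4.1416)

(0.6088, 4.9445, 4.1416)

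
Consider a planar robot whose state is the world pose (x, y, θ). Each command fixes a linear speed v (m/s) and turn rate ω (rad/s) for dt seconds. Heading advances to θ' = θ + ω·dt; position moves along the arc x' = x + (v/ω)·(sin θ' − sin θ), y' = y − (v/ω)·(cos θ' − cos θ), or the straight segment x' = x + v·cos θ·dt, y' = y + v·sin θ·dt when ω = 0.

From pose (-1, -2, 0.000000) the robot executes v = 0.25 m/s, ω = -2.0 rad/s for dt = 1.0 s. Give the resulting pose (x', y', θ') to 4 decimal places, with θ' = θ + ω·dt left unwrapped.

θ' = 0.0000 + -2.0·1.0 = -2.0000
R = v/ω = 0.25/-2.0 = -0.1250
x' = -1 + -0.1250·(sin -2.0000 − sin 0.0000) = -0.8863
y' = -2 − -0.1250·(cos -2.0000 − cos 0.0000) = -2.1770

(-0.8863, -2.1770, -2.0000)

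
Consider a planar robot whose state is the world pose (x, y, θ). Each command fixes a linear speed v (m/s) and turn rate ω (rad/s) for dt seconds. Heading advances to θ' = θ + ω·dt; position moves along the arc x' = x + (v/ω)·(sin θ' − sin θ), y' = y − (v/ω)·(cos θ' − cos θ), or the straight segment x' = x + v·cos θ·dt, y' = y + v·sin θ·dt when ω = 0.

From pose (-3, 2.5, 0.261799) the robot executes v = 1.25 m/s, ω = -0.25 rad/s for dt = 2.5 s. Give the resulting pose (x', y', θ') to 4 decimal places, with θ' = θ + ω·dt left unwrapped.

(0.0704, 2.3442, -0.3632)

θ' = 0.2618 + -0.25·2.5 = -0.3632
R = v/ω = 1.25/-0.25 = -5.0000
x' = -3 + -5.0000·(sin -0.3632 − sin 0.2618) = 0.0704
y' = 2.5 − -5.0000·(cos -0.3632 − cos 0.2618) = 2.3442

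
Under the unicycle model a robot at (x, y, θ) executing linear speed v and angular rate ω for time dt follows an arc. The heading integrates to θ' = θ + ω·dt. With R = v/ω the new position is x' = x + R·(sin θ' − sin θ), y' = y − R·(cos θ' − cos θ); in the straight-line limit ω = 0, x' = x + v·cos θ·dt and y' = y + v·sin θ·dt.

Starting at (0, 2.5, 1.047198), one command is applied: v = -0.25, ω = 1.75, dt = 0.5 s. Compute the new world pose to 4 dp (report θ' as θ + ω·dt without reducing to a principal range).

θ' = 1.0472 + 1.75·0.5 = 1.9222
R = v/ω = -0.25/1.75 = -0.1429
x' = 0 + -0.1429·(sin 1.9222 − sin 1.0472) = -0.0104
y' = 2.5 − -0.1429·(cos 1.9222 − cos 1.0472) = 2.3794

(-0.0104, 2.3794, 1.9222)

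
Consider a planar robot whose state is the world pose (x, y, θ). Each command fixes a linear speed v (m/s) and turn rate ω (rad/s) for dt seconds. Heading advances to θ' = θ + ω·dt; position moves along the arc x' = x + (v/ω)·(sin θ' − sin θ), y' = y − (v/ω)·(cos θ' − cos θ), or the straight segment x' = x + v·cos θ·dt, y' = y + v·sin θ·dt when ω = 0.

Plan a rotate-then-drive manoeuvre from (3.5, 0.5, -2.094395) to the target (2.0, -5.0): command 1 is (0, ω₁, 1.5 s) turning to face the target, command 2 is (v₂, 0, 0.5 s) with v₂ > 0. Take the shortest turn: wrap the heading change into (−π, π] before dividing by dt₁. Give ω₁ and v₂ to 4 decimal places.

heading to target = atan2(-5−0.5, 2−3.5) = -1.8370
Δθ = wrap(-1.8370 − -2.0944) = 0.2573; ω₁ = Δθ/dt₁ = 0.1716
distance = √((2−3.5)² + (-5−0.5)²) = 5.7009; v₂ = distance/dt₂ = 11.4018

ω₁ = 0.1716, v₂ = 11.4018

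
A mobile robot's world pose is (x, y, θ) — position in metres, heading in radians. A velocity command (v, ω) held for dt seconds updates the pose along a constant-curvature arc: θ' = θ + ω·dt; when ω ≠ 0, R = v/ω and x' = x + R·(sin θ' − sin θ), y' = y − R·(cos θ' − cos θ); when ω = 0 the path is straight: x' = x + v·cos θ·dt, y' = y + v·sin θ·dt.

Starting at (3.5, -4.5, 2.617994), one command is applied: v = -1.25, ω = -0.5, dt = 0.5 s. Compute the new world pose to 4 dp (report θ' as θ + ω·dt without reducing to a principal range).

θ' = 2.6180 + -0.5·0.5 = 2.3680
R = v/ω = -1.25/-0.5 = 2.5000
x' = 3.5 + 2.5000·(sin 2.3680 − sin 2.6180) = 3.9968
y' = -4.5 − 2.5000·(cos 2.3680 − cos 2.6180) = -4.8766

(3.9968, -4.8766, 2.3680)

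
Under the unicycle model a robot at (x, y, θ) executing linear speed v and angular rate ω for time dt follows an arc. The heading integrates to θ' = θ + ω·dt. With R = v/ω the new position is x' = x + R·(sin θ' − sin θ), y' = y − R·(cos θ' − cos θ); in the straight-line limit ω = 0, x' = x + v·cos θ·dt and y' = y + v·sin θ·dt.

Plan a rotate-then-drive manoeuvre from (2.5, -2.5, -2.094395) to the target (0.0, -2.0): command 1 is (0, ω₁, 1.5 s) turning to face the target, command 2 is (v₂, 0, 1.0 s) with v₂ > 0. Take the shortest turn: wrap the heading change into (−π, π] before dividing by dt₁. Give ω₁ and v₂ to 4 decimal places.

heading to target = atan2(-2−-2.5, 0−2.5) = 2.9442
Δθ = wrap(2.9442 − -2.0944) = -1.2446; ω₁ = Δθ/dt₁ = -0.8297
distance = √((0−2.5)² + (-2−-2.5)²) = 2.5495; v₂ = distance/dt₂ = 2.5495

ω₁ = -0.8297, v₂ = 2.5495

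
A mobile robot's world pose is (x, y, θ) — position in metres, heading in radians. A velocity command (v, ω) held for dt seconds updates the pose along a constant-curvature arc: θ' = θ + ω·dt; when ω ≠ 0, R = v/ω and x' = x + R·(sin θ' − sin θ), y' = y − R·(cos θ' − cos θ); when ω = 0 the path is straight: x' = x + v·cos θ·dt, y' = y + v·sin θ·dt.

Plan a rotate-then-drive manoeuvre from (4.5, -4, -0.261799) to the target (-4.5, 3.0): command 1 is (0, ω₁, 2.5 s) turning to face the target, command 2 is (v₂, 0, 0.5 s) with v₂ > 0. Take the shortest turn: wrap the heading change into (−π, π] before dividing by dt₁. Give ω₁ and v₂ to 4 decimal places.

heading to target = atan2(3−-4, -4.5−4.5) = 2.4805
Δθ = wrap(2.4805 − -0.2618) = 2.7423; ω₁ = Δθ/dt₁ = 1.0969
distance = √((-4.5−4.5)² + (3−-4)²) = 11.4018; v₂ = distance/dt₂ = 22.8035

ω₁ = 1.0969, v₂ = 22.8035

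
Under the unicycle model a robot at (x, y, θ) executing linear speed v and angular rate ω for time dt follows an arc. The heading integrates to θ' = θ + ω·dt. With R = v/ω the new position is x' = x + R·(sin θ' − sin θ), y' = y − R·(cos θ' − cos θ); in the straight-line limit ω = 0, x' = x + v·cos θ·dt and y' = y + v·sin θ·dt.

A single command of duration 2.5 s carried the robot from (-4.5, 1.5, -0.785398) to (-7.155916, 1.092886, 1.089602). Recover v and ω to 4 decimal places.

v = -1.2500, ω = 0.7500

Δθ = 1.089602 − -0.785398 = 1.875000
ω = Δθ/dt = 1.875000/2.5 = 0.7500
R = Δx/(sin θ' − sin θ) = -1.6667
v = R·ω = -1.6667·0.7500 = -1.2500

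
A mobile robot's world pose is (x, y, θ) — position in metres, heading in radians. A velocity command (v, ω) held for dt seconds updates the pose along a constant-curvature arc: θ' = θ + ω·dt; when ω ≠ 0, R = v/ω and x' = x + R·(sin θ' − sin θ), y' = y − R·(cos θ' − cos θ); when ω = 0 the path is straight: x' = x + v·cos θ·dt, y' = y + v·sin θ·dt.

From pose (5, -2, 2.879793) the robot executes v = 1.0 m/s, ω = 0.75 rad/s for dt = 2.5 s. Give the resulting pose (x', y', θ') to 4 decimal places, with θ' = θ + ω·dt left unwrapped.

(3.3228, -3.3444, 4.7548)

θ' = 2.8798 + 0.75·2.5 = 4.7548
R = v/ω = 1.0/0.75 = 1.3333
x' = 5 + 1.3333·(sin 4.7548 − sin 2.8798) = 3.3228
y' = -2 − 1.3333·(cos 4.7548 − cos 2.8798) = -3.3444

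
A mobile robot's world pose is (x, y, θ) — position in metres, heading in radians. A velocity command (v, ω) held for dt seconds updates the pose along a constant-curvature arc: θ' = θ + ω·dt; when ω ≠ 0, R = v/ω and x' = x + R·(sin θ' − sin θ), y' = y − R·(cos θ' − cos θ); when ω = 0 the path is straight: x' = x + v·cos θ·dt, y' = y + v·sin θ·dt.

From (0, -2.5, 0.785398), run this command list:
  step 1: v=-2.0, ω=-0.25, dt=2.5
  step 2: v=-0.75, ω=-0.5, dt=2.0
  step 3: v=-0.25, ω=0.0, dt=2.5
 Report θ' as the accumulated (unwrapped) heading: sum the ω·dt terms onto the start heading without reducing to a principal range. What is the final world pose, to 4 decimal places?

step 1: θ'=0.1604 (R=8.0000) → pose (-4.3792, -4.7405, 0.1604)
step 2: θ'=-0.8396 (R=1.5000) → pose (-5.7353, -4.2613, -0.8396)
step 3: θ'=-0.8396 (straight) → pose (-6.1526, -3.7961, -0.8396)

(-6.1526, -3.7961, -0.8396)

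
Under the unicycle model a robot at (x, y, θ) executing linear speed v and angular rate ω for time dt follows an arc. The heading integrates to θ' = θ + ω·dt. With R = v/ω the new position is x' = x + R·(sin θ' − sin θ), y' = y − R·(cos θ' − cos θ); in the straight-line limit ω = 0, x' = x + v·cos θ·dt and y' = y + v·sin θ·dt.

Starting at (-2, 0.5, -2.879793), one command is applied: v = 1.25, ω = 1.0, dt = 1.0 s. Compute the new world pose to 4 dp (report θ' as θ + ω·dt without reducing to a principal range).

θ' = -2.8798 + 1.0·1.0 = -1.8798
R = v/ω = 1.25/1.0 = 1.2500
x' = -2 + 1.2500·(sin -1.8798 − sin -2.8798) = -2.8673
y' = 0.5 − 1.2500·(cos -1.8798 − cos -2.8798) = -0.3273

(-2.8673, -0.3273, -1.8798)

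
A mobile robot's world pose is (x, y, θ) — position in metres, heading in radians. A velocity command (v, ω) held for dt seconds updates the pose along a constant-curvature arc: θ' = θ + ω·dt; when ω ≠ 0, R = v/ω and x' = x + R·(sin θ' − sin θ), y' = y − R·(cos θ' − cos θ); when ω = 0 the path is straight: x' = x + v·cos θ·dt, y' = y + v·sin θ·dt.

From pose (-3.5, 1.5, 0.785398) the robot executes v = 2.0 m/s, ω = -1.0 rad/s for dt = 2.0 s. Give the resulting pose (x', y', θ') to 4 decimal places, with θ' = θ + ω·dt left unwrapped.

(-0.2113, 0.7832, -1.2146)

θ' = 0.7854 + -1.0·2.0 = -1.2146
R = v/ω = 2.0/-1.0 = -2.0000
x' = -3.5 + -2.0000·(sin -1.2146 − sin 0.7854) = -0.2113
y' = 1.5 − -2.0000·(cos -1.2146 − cos 0.7854) = 0.7832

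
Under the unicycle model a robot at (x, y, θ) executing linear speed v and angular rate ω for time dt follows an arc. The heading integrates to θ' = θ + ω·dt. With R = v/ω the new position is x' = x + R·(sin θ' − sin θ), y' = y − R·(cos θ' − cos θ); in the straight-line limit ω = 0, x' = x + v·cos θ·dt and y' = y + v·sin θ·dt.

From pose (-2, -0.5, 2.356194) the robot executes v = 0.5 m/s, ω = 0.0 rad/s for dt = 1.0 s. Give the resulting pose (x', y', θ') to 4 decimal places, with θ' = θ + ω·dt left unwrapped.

(-2.3536, -0.1464, 2.3562)

θ' = 2.3562 + 0.0·1.0 = 2.3562
ω = 0 → straight: x' = -2 + 0.5·cos(2.3562)·1.0 = -2.3536
y' = -0.5 + 0.5·sin(2.3562)·1.0 = -0.1464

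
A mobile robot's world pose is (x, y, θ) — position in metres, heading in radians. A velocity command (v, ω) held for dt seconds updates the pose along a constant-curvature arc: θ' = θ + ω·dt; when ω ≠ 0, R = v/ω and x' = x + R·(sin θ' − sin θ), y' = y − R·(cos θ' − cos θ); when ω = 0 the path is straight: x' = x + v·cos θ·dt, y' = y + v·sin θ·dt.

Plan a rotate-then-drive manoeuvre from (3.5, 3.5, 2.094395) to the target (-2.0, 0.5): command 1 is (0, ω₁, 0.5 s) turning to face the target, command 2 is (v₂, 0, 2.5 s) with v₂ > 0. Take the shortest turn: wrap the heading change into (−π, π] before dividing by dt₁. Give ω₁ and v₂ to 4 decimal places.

ω₁ = 3.0931, v₂ = 2.5060

heading to target = atan2(0.5−3.5, -2−3.5) = -2.6422
Δθ = wrap(-2.6422 − 2.0944) = 1.5465; ω₁ = Δθ/dt₁ = 3.0931
distance = √((-2−3.5)² + (0.5−3.5)²) = 6.2650; v₂ = distance/dt₂ = 2.5060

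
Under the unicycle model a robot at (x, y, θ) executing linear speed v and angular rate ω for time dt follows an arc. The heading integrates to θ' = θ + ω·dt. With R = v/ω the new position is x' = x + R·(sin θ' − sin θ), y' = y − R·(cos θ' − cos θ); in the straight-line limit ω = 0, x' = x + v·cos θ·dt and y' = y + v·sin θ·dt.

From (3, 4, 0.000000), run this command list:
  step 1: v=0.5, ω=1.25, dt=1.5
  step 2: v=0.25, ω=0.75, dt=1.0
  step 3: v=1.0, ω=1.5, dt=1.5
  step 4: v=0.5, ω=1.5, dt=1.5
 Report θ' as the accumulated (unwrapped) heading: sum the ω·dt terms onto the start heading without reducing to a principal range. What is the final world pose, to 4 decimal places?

step 1: θ'=1.8750 (R=0.4000) → pose (3.3816, 4.5198, 1.8750)
step 2: θ'=2.6250 (R=0.3333) → pose (3.2282, 4.7098, 2.6250)
step 3: θ'=4.8750 (R=0.6667) → pose (2.2411, 4.0222, 4.8750)
step 4: θ'=7.1250 (R=0.3333) → pose (2.8186, 3.8541, 7.1250)

(2.8186, 3.8541, 7.1250)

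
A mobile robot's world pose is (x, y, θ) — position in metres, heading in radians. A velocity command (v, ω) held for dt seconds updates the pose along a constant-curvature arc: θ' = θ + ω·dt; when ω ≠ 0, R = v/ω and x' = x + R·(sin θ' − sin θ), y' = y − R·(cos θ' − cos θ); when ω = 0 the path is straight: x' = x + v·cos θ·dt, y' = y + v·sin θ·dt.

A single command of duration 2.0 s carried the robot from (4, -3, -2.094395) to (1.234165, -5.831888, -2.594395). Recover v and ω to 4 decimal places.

Δθ = -2.594395 − -2.094395 = -0.500000
ω = Δθ/dt = -0.500000/2.0 = -0.2500
R = −Δy/(cos θ' − cos θ) = -8.0000
v = R·ω = -8.0000·-0.2500 = 2.0000

v = 2.0000, ω = -0.2500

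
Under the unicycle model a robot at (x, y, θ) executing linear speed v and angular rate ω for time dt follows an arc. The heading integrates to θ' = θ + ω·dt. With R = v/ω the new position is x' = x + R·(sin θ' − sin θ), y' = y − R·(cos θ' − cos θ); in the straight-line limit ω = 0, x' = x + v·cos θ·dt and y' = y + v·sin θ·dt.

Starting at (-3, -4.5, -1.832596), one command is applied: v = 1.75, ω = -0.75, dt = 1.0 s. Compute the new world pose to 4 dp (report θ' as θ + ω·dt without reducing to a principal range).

(-4.0164, -5.8743, -2.5826)

θ' = -1.8326 + -0.75·1.0 = -2.5826
R = v/ω = 1.75/-0.75 = -2.3333
x' = -3 + -2.3333·(sin -2.5826 − sin -1.8326) = -4.0164
y' = -4.5 − -2.3333·(cos -2.5826 − cos -1.8326) = -5.8743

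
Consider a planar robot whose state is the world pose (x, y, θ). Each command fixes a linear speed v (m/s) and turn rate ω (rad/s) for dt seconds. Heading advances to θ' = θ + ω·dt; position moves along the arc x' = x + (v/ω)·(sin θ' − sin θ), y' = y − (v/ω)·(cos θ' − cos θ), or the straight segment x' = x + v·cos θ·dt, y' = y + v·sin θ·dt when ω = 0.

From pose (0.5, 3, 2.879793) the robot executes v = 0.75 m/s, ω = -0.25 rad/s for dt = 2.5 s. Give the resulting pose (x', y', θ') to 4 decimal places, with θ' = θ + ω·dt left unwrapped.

(-1.0487, 4.0021, 2.2548)

θ' = 2.8798 + -0.25·2.5 = 2.2548
R = v/ω = 0.75/-0.25 = -3.0000
x' = 0.5 + -3.0000·(sin 2.2548 − sin 2.8798) = -1.0487
y' = 3 − -3.0000·(cos 2.2548 − cos 2.8798) = 4.0021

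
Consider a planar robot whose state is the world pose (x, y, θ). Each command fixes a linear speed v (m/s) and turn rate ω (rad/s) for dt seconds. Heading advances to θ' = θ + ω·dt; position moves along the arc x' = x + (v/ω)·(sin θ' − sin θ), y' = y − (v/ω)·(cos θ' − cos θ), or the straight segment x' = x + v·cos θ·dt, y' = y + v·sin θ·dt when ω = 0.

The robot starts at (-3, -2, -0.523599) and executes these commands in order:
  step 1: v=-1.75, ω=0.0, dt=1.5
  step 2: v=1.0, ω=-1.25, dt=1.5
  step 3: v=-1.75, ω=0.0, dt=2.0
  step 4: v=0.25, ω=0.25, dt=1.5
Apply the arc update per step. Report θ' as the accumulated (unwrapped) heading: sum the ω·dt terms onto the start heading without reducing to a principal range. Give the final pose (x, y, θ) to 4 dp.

step 1: θ'=-0.5236 (straight) → pose (-5.2733, -0.6875, -0.5236)
step 2: θ'=-2.3986 (R=-0.8000) → pose (-5.1321, -1.9695, -2.3986)
step 3: θ'=-2.3986 (straight) → pose (-2.5546, 0.3983, -2.3986)
step 4: θ'=-2.0236 (R=1.0000) → pose (-2.7773, 0.0993, -2.0236)

(-2.7773, 0.0993, -2.0236)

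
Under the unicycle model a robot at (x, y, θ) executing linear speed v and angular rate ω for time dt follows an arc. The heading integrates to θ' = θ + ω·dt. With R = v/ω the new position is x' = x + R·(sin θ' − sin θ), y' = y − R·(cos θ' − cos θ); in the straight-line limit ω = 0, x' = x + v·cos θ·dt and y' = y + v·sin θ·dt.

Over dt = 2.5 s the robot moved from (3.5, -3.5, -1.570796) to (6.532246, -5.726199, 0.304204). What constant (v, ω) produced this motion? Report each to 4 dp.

v = 1.7500, ω = 0.7500

Δθ = 0.304204 − -1.570796 = 1.875000
ω = Δθ/dt = 1.875000/2.5 = 0.7500
R = Δx/(sin θ' − sin θ) = 2.3333
v = R·ω = 2.3333·0.7500 = 1.7500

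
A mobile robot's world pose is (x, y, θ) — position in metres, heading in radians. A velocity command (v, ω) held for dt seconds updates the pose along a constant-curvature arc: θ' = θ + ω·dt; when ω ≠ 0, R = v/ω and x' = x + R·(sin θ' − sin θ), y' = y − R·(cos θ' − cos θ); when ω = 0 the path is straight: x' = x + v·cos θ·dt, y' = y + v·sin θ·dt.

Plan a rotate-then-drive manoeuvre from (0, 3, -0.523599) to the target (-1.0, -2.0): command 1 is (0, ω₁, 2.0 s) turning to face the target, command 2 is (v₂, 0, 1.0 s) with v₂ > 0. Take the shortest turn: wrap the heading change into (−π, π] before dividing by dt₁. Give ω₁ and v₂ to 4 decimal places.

ω₁ = -0.6223, v₂ = 5.0990

heading to target = atan2(-2−3, -1−0) = -1.7682
Δθ = wrap(-1.7682 − -0.5236) = -1.2446; ω₁ = Δθ/dt₁ = -0.6223
distance = √((-1−0)² + (-2−3)²) = 5.0990; v₂ = distance/dt₂ = 5.0990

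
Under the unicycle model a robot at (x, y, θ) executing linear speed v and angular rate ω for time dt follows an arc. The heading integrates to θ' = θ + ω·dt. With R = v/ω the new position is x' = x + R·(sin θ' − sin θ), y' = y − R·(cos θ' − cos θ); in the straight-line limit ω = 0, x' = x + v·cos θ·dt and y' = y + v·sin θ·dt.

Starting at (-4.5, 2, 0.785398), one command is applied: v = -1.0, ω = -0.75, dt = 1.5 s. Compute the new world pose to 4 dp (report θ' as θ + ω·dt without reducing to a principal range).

(-5.8870, 1.6856, -0.3396)

θ' = 0.7854 + -0.75·1.5 = -0.3396
R = v/ω = -1.0/-0.75 = 1.3333
x' = -4.5 + 1.3333·(sin -0.3396 − sin 0.7854) = -5.8870
y' = 2 − 1.3333·(cos -0.3396 − cos 0.7854) = 1.6856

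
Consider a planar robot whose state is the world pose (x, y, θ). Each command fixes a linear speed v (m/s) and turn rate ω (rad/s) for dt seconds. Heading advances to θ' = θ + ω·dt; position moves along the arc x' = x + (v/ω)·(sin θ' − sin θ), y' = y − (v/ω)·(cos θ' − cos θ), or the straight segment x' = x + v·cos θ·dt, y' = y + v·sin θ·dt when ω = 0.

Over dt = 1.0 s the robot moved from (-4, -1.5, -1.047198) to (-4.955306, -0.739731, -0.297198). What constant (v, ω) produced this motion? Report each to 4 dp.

Δθ = -0.297198 − -1.047198 = 0.750000
ω = Δθ/dt = 0.750000/1.0 = 0.7500
R = Δx/(sin θ' − sin θ) = -1.6667
v = R·ω = -1.6667·0.7500 = -1.2500

v = -1.2500, ω = 0.7500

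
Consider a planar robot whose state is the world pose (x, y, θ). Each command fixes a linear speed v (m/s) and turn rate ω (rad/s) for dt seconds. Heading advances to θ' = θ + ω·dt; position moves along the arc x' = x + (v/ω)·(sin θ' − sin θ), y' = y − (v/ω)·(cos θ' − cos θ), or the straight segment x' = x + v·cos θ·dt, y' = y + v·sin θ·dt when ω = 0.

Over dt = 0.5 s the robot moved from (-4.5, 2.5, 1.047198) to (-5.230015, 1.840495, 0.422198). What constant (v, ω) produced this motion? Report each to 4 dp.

v = -2.0000, ω = -1.2500

Δθ = 0.422198 − 1.047198 = -0.625000
ω = Δθ/dt = -0.625000/0.5 = -1.2500
R = Δx/(sin θ' − sin θ) = 1.6000
v = R·ω = 1.6000·-1.2500 = -2.0000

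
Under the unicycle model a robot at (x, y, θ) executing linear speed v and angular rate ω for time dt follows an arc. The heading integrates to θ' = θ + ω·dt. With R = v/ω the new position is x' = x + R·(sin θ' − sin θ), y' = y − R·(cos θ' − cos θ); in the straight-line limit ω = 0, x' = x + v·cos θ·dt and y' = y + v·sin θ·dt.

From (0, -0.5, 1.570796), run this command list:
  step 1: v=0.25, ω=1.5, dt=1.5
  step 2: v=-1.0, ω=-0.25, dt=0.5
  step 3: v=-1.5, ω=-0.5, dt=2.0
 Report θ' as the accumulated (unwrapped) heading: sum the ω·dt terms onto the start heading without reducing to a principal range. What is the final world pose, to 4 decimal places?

(3.0086, 0.0745, 2.6958)

step 1: θ'=3.8208 (R=0.1667) → pose (-0.2714, -0.3703, 3.8208)
step 2: θ'=3.6958 (R=4.0000) → pose (0.1363, -0.0813, 3.6958)
step 3: θ'=2.6958 (R=3.0000) → pose (3.0086, 0.0745, 2.6958)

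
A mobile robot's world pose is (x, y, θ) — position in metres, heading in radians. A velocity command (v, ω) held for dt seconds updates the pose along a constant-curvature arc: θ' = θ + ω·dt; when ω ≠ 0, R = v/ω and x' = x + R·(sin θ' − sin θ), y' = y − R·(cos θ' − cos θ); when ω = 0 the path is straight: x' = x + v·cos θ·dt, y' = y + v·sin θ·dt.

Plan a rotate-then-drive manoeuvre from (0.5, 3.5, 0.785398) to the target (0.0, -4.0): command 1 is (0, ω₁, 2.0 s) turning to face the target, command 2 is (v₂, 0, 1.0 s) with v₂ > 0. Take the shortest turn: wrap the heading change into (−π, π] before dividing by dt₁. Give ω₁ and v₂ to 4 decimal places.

ω₁ = -1.2114, v₂ = 7.5166

heading to target = atan2(-4−3.5, 0−0.5) = -1.6374
Δθ = wrap(-1.6374 − 0.7854) = -2.4228; ω₁ = Δθ/dt₁ = -1.2114
distance = √((0−0.5)² + (-4−3.5)²) = 7.5166; v₂ = distance/dt₂ = 7.5166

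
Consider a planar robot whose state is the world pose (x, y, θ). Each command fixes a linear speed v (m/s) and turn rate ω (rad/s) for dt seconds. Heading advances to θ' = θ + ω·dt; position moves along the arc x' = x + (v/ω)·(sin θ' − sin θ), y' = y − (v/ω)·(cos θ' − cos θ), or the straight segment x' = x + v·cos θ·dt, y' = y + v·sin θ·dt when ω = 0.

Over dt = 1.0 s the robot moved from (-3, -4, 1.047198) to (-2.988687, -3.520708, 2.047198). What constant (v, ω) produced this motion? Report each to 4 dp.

v = 0.5000, ω = 1.0000

Δθ = 2.047198 − 1.047198 = 1.000000
ω = Δθ/dt = 1.000000/1.0 = 1.0000
R = −Δy/(cos θ' − cos θ) = 0.5000
v = R·ω = 0.5000·1.0000 = 0.5000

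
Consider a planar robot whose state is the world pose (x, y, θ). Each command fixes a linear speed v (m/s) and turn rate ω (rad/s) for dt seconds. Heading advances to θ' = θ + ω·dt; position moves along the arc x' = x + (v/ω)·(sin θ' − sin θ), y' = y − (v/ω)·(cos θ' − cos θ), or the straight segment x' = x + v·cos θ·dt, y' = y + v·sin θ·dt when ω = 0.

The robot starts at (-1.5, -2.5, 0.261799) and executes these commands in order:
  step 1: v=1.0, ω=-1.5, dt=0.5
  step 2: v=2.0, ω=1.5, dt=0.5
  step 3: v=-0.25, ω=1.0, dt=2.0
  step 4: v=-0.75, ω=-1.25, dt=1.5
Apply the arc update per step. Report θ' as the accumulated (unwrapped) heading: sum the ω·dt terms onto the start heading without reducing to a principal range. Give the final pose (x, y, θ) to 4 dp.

(-0.4083, -4.0044, 0.3868)

step 1: θ'=-0.4882 (R=-0.6667) → pose (-1.0148, -2.5552, -0.4882)
step 2: θ'=0.2618 (R=1.3333) → pose (-0.0443, -2.6655, 0.2618)
step 3: θ'=2.2618 (R=-0.2500) → pose (-0.1722, -3.0663, 2.2618)
step 4: θ'=0.3868 (R=0.6000) → pose (-0.4083, -4.0044, 0.3868)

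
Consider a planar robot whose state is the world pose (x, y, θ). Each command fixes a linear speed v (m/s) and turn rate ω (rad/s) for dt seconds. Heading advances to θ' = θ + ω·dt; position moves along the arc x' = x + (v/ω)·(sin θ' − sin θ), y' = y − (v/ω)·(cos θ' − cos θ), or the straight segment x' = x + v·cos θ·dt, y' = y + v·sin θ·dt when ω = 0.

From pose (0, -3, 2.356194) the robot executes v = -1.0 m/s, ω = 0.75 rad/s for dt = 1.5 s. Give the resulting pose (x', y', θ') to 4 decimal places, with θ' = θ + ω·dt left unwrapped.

θ' = 2.3562 + 0.75·1.5 = 3.4812
R = v/ω = -1.0/0.75 = -1.3333
x' = 0 + -1.3333·(sin 3.4812 − sin 2.3562) = 1.3870
y' = -3 − -1.3333·(cos 3.4812 − cos 2.3562) = -3.3144

(1.3870, -3.3144, 3.4812)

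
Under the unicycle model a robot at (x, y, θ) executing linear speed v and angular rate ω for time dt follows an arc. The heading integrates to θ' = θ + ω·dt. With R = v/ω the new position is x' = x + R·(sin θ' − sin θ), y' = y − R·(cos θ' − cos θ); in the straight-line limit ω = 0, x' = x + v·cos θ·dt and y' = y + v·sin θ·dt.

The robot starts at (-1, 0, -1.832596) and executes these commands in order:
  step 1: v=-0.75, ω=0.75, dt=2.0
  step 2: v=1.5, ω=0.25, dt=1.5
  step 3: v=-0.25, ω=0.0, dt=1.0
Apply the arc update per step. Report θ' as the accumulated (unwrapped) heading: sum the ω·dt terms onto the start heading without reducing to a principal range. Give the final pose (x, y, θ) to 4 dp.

(0.3241, 0.8700, 0.0424)

step 1: θ'=-0.3326 (R=-1.0000) → pose (-1.6394, 1.2040, -0.3326)
step 2: θ'=0.0424 (R=6.0000) → pose (0.5739, 0.8806, 0.0424)
step 3: θ'=0.0424 (straight) → pose (0.3241, 0.8700, 0.0424)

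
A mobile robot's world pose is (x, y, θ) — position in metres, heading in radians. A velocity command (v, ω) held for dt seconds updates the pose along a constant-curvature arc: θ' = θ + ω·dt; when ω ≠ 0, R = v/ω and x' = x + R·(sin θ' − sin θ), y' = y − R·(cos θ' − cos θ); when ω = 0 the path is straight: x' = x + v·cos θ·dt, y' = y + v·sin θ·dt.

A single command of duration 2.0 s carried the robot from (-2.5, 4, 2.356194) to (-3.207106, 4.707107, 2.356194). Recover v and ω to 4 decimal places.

Δθ = 2.356194 − 2.356194 = 0.000000
ω = Δθ/dt = 0.000000/2.0 = 0.0000
ω = 0 → v = (Δx·cos θ + Δy·sin θ)/dt = 0.5000

v = 0.5000, ω = 0.0000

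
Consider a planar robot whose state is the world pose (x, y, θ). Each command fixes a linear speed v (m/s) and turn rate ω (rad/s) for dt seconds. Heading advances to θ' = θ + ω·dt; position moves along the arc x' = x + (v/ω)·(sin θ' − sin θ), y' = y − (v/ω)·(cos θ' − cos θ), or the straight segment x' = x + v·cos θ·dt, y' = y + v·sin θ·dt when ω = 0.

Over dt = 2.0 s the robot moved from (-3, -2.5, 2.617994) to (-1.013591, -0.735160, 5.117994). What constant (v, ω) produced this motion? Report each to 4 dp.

Δθ = 5.117994 − 2.617994 = 2.500000
ω = Δθ/dt = 2.500000/2.0 = 1.2500
R = Δx/(sin θ' − sin θ) = -1.4000
v = R·ω = -1.4000·1.2500 = -1.7500

v = -1.7500, ω = 1.2500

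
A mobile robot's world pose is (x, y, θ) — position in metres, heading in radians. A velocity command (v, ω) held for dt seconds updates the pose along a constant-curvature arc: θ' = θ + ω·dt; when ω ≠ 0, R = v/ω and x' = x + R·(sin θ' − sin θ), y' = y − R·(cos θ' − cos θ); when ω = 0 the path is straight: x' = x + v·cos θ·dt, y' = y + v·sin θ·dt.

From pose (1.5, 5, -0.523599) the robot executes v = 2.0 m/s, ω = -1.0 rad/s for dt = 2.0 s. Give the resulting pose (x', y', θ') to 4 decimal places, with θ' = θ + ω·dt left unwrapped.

(1.6588, 1.6379, -2.5236)

θ' = -0.5236 + -1.0·2.0 = -2.5236
R = v/ω = 2.0/-1.0 = -2.0000
x' = 1.5 + -2.0000·(sin -2.5236 − sin -0.5236) = 1.6588
y' = 5 − -2.0000·(cos -2.5236 − cos -0.5236) = 1.6379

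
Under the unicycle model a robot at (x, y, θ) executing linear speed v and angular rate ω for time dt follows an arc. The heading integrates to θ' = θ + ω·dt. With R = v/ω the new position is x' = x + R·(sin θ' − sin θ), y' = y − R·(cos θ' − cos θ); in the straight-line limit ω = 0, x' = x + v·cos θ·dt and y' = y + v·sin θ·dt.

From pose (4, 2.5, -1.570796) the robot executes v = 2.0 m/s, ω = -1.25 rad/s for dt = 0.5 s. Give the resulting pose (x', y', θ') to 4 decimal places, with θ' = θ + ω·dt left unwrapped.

θ' = -1.5708 + -1.25·0.5 = -2.1958
R = v/ω = 2.0/-1.25 = -1.6000
x' = 4 + -1.6000·(sin -2.1958 − sin -1.5708) = 3.6975
y' = 2.5 − -1.6000·(cos -2.1958 − cos -1.5708) = 1.5638

(3.6975, 1.5638, -2.1958)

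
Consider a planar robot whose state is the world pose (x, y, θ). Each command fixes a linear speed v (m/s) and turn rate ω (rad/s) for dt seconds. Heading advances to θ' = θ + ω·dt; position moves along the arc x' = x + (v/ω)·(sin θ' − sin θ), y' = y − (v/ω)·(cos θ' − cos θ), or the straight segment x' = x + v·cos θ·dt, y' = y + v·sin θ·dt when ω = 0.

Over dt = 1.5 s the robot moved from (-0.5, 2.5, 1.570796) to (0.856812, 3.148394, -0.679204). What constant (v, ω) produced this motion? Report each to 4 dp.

Δθ = -0.679204 − 1.570796 = -2.250000
ω = Δθ/dt = -2.250000/1.5 = -1.5000
R = Δx/(sin θ' − sin θ) = -0.8333
v = R·ω = -0.8333·-1.5000 = 1.2500

v = 1.2500, ω = -1.5000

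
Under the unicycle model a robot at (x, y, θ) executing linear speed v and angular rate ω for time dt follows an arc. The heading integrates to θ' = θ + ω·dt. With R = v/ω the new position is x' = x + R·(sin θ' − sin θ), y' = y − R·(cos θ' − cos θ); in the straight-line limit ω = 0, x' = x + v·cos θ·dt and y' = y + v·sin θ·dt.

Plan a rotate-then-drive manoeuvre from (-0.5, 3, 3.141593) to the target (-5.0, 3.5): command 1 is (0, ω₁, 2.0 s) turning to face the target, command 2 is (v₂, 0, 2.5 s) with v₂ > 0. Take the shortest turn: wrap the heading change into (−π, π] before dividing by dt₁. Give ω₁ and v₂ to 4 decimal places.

heading to target = atan2(3.5−3, -5−-0.5) = 3.0309
Δθ = wrap(3.0309 − 3.1416) = -0.1107; ω₁ = Δθ/dt₁ = -0.0553
distance = √((-5−-0.5)² + (3.5−3)²) = 4.5277; v₂ = distance/dt₂ = 1.8111

ω₁ = -0.0553, v₂ = 1.8111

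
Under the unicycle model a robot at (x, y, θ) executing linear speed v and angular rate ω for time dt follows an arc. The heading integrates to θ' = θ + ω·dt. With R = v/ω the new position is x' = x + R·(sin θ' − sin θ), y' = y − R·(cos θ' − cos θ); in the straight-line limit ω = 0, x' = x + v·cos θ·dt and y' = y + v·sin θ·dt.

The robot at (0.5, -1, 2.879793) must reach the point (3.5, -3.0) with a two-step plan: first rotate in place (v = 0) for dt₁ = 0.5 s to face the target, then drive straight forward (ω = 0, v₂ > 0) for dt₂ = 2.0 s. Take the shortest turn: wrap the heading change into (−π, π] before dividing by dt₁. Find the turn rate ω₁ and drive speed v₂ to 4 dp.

ω₁ = 5.6308, v₂ = 1.8028

heading to target = atan2(-3−-1, 3.5−0.5) = -0.5880
Δθ = wrap(-0.5880 − 2.8798) = 2.8154; ω₁ = Δθ/dt₁ = 5.6308
distance = √((3.5−0.5)² + (-3−-1)²) = 3.6056; v₂ = distance/dt₂ = 1.8028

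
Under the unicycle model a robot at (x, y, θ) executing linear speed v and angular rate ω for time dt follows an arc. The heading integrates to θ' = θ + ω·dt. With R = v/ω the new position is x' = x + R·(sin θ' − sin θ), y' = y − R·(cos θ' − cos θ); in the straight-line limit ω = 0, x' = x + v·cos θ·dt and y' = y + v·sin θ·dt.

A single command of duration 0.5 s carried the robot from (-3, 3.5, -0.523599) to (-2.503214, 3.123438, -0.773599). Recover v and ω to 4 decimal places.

Δθ = -0.773599 − -0.523599 = -0.250000
ω = Δθ/dt = -0.250000/0.5 = -0.5000
R = Δx/(sin θ' − sin θ) = -2.5000
v = R·ω = -2.5000·-0.5000 = 1.2500

v = 1.2500, ω = -0.5000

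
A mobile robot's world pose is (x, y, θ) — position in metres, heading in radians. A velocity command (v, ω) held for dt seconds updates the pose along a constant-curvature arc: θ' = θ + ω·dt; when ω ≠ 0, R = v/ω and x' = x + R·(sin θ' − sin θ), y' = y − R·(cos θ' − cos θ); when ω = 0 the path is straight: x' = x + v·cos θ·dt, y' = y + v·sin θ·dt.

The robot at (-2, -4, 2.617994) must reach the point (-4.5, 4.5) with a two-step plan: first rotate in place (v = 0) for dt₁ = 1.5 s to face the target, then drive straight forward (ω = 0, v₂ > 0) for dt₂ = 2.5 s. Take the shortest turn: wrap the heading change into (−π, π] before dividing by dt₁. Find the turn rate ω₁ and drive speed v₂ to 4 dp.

heading to target = atan2(4.5−-4, -4.5−-2) = 1.8568
Δθ = wrap(1.8568 − 2.6180) = -0.7611; ω₁ = Δθ/dt₁ = -0.5074
distance = √((-4.5−-2)² + (4.5−-4)²) = 8.8600; v₂ = distance/dt₂ = 3.5440

ω₁ = -0.5074, v₂ = 3.5440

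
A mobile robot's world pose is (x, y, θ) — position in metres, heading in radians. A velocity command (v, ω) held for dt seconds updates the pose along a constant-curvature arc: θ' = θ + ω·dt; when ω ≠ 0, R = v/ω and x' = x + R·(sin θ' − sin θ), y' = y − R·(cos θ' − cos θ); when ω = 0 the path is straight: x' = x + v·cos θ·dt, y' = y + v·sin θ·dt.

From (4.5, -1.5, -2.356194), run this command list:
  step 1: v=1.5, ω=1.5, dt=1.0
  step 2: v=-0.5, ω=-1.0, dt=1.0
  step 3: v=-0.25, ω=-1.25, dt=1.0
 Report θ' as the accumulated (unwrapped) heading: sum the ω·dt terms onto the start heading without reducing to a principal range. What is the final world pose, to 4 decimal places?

step 1: θ'=-0.8562 (R=1.0000) → pose (4.4518, -2.8624, -0.8562)
step 2: θ'=-1.8562 (R=0.5000) → pose (4.3497, -2.3940, -1.8562)
step 3: θ'=-3.1062 (R=0.2000) → pose (4.5345, -2.2504, -3.1062)

(4.5345, -2.2504, -3.1062)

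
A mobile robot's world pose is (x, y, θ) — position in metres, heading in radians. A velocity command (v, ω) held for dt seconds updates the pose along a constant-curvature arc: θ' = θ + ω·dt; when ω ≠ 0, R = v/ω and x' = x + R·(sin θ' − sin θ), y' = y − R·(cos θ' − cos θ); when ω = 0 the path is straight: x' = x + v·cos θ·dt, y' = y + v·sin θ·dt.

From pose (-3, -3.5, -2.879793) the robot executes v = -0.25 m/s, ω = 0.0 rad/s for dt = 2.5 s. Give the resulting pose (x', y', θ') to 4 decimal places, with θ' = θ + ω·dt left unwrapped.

θ' = -2.8798 + 0.0·2.5 = -2.8798
ω = 0 → straight: x' = -3 + -0.25·cos(-2.8798)·2.5 = -2.3963
y' = -3.5 + -0.25·sin(-2.8798)·2.5 = -3.3382

(-2.3963, -3.3382, -2.8798)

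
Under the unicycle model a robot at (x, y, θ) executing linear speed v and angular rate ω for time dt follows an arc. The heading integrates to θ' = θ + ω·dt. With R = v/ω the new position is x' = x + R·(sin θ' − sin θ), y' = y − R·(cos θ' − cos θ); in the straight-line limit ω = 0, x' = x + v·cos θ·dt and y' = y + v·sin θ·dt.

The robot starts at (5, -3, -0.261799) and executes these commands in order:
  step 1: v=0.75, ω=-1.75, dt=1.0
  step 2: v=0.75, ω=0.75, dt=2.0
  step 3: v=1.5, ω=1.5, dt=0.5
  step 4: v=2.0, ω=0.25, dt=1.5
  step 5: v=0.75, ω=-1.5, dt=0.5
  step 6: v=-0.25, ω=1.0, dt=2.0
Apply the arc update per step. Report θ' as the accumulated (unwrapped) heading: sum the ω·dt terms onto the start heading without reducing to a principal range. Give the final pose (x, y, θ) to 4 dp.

step 1: θ'=-2.0118 (R=-0.4286) → pose (5.2766, -3.5969, -2.0118)
step 2: θ'=-0.5118 (R=1.0000) → pose (5.6912, -4.8956, -0.5118)
step 3: θ'=0.2382 (R=1.0000) → pose (6.4169, -4.9955, 0.2382)
step 4: θ'=0.6132 (R=8.0000) → pose (9.1332, -3.7639, 0.6132)
step 5: θ'=-0.1368 (R=-0.5000) → pose (9.4891, -3.6775, -0.1368)
step 6: θ'=1.8632 (R=-0.2500) → pose (9.2156, -3.9972, 1.8632)

(9.2156, -3.9972, 1.8632)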